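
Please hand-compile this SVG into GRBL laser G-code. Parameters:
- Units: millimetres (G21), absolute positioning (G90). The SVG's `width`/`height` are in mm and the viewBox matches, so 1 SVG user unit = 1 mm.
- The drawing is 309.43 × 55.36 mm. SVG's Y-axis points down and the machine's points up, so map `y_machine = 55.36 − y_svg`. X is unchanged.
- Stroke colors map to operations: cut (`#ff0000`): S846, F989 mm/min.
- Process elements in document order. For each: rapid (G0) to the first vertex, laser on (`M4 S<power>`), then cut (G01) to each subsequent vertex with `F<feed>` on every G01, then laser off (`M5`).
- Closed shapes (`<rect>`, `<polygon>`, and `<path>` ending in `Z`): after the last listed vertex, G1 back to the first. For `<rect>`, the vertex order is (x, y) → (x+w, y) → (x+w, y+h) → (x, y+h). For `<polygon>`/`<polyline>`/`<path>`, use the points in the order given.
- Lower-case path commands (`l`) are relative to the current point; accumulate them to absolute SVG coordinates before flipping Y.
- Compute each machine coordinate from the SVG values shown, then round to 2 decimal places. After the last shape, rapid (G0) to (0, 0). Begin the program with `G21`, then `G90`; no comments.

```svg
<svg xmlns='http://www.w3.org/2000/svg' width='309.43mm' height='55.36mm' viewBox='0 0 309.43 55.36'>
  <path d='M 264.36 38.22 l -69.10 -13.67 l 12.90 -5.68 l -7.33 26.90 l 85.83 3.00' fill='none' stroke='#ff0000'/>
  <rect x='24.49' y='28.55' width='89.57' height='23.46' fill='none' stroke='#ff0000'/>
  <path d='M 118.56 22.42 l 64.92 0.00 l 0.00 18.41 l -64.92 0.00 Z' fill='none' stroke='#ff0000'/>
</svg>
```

Since the viewBox matches the mm dimensions, user units are millimetres directly. The only transform is the Y-flip y_m = 55.36 − y_svg.

Shape 1 is a open polyline drawn with `<path>`. Its stroke #ff0000 means cut at S846, F989. After flipping Y the toolpath is (264.36,17.14) → (195.26,30.81) → (208.16,36.49) → (200.83,9.59) → (286.66,6.59).

Shape 2 is a rectangle drawn with `<rect>`. Its stroke #ff0000 means cut at S846, F989. After flipping Y the toolpath is (24.49,26.81) → (114.06,26.81) → (114.06,3.35) → (24.49,3.35) → (24.49,26.81), returning to the start.

Shape 3 is a rectangle drawn with `<path>`. Its stroke #ff0000 means cut at S846, F989. After flipping Y the toolpath is (118.56,32.94) → (183.48,32.94) → (183.48,14.53) → (118.56,14.53) → (118.56,32.94), returning to the start.

G21
G90
G0 X264.36 Y17.14
M4 S846
G01 X195.26 Y30.81 F989
G01 X208.16 Y36.49 F989
G01 X200.83 Y9.59 F989
G01 X286.66 Y6.59 F989
M5
G0 X24.49 Y26.81
M4 S846
G01 X114.06 Y26.81 F989
G01 X114.06 Y3.35 F989
G01 X24.49 Y3.35 F989
G01 X24.49 Y26.81 F989
M5
G0 X118.56 Y32.94
M4 S846
G01 X183.48 Y32.94 F989
G01 X183.48 Y14.53 F989
G01 X118.56 Y14.53 F989
G01 X118.56 Y32.94 F989
M5
G0 X0.00 Y0.00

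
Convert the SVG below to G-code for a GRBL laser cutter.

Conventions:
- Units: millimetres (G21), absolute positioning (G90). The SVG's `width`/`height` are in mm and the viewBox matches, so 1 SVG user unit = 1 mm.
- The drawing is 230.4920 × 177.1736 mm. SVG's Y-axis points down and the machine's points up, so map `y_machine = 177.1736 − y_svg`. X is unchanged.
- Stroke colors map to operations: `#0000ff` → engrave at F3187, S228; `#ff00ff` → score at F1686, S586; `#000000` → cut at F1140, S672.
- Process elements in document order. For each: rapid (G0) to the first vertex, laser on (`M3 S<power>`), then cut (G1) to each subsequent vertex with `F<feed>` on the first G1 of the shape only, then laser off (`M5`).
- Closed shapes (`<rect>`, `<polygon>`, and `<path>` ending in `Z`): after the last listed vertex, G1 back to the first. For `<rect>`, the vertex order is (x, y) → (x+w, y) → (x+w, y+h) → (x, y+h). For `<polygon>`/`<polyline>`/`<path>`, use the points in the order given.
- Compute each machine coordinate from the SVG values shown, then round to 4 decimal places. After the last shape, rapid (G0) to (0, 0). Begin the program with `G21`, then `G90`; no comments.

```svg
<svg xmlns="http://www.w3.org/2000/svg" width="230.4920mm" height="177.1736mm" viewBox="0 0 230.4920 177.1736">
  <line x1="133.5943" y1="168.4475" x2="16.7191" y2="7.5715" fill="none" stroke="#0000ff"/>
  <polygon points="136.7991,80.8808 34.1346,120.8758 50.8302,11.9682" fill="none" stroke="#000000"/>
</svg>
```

1 u = 1 mm; y_m = 177.1736 − y.

[1] `<line>` line segment, #0000ff→engrave S228 F3187: (133.5943,8.7261) → (16.7191,169.6021)

[2] `<polygon>` regular polygon, #000000→cut S672 F1140: (136.7991,96.2928) → (34.1346,56.2978) → (50.8302,165.2054) → (136.7991,96.2928) (closed)

G21
G90
G0 X133.5943 Y8.7261
M3 S228
G1 X16.7191 Y169.6021 F3187
M5
G0 X136.7991 Y96.2928
M3 S672
G1 X34.1346 Y56.2978 F1140
G1 X50.8302 Y165.2054
G1 X136.7991 Y96.2928
M5
G0 X0.0000 Y0.0000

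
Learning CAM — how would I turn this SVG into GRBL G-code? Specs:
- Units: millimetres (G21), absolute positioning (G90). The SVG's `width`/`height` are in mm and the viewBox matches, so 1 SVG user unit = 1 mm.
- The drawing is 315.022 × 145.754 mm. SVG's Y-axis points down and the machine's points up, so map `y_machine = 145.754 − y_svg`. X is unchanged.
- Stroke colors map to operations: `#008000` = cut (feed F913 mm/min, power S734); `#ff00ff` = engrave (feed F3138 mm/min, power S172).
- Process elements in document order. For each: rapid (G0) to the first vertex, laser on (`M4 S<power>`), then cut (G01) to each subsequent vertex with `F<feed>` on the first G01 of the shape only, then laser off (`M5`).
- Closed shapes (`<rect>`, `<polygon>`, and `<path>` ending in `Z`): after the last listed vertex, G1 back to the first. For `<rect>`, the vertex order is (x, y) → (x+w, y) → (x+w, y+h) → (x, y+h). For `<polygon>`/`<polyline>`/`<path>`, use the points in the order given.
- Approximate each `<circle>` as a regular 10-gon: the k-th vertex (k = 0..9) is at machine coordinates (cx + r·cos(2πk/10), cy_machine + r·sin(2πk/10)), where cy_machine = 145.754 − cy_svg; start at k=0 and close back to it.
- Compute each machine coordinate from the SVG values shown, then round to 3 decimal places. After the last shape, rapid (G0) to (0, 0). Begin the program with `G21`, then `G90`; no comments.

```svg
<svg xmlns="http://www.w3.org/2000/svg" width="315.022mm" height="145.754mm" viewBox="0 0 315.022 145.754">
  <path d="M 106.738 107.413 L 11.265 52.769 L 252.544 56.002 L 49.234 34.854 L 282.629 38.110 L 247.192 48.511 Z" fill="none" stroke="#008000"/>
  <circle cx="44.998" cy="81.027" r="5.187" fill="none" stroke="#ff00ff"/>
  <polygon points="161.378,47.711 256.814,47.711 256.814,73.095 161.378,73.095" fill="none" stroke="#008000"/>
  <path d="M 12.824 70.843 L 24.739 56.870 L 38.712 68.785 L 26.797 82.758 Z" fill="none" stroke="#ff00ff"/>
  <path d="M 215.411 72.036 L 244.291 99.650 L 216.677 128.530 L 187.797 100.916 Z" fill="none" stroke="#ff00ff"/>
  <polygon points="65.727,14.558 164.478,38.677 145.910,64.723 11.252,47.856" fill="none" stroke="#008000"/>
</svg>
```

1 u = 1 mm; y_m = 145.754 − y.

[1] `<path>` closed polygon, #008000→cut S734 F913: (106.738,38.341) → (11.265,92.985) → (252.544,89.752) → (49.234,110.900) → (282.629,107.644) → (247.192,97.243) → (106.738,38.341) (closed)

[2] `<circle>` circle, #ff00ff→engrave S172 F3138: (50.185,64.727) → (49.194,67.776) → (46.601,69.660) → (43.395,69.660) → (40.802,67.776) → (39.811,64.727) → (40.802,61.678) → (43.395,59.794) → (46.601,59.794) → (49.194,61.678) → (50.185,64.727) (closed)

[3] `<polygon>` rectangle, #008000→cut S734 F913: (161.378,98.043) → (256.814,98.043) → (256.814,72.659) → (161.378,72.659) → (161.378,98.043) (closed)

[4] `<path>` regular polygon, #ff00ff→engrave S172 F3138: (12.824,74.911) → (24.739,88.884) → (38.712,76.969) → (26.797,62.996) → (12.824,74.911) (closed)

[5] `<path>` regular polygon, #ff00ff→engrave S172 F3138: (215.411,73.718) → (244.291,46.104) → (216.677,17.224) → (187.797,44.838) → (215.411,73.718) (closed)

[6] `<polygon>` closed polygon, #008000→cut S734 F913: (65.727,131.196) → (164.478,107.077) → (145.910,81.031) → (11.252,97.898) → (65.727,131.196) (closed)

G21
G90
G0 X106.738 Y38.341
M4 S734
G01 X11.265 Y92.985 F913
G01 X252.544 Y89.752
G01 X49.234 Y110.900
G01 X282.629 Y107.644
G01 X247.192 Y97.243
G01 X106.738 Y38.341
M5
G0 X50.185 Y64.727
M4 S172
G01 X49.194 Y67.776 F3138
G01 X46.601 Y69.660
G01 X43.395 Y69.660
G01 X40.802 Y67.776
G01 X39.811 Y64.727
G01 X40.802 Y61.678
G01 X43.395 Y59.794
G01 X46.601 Y59.794
G01 X49.194 Y61.678
G01 X50.185 Y64.727
M5
G0 X161.378 Y98.043
M4 S734
G01 X256.814 Y98.043 F913
G01 X256.814 Y72.659
G01 X161.378 Y72.659
G01 X161.378 Y98.043
M5
G0 X12.824 Y74.911
M4 S172
G01 X24.739 Y88.884 F3138
G01 X38.712 Y76.969
G01 X26.797 Y62.996
G01 X12.824 Y74.911
M5
G0 X215.411 Y73.718
M4 S172
G01 X244.291 Y46.104 F3138
G01 X216.677 Y17.224
G01 X187.797 Y44.838
G01 X215.411 Y73.718
M5
G0 X65.727 Y131.196
M4 S734
G01 X164.478 Y107.077 F913
G01 X145.910 Y81.031
G01 X11.252 Y97.898
G01 X65.727 Y131.196
M5
G0 X0.000 Y0.000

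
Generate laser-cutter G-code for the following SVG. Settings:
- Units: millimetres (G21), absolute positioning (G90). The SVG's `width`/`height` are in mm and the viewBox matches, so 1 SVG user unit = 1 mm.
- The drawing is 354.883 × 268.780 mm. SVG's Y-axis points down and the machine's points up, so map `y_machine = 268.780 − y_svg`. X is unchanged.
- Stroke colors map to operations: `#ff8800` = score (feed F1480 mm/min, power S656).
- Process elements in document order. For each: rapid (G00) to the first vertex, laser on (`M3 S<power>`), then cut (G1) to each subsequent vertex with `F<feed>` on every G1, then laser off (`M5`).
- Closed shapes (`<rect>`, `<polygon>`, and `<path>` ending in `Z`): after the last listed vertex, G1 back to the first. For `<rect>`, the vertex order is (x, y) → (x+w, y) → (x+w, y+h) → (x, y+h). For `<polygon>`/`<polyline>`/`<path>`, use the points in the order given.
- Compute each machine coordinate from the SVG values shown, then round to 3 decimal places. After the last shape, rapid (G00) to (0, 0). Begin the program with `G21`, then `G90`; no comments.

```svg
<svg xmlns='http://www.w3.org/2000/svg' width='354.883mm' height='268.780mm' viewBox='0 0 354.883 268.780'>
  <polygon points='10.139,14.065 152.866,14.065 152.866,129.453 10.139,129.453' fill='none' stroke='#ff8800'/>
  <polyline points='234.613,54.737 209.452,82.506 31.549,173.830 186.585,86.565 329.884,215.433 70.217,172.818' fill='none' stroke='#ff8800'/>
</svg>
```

Since the viewBox matches the mm dimensions, user units are millimetres directly. The only transform is the Y-flip y_m = 268.780 − y_svg.

Shape 1 is a rectangle drawn with `<polygon>`. Its stroke #ff8800 means score at S656, F1480. After flipping Y the toolpath is (10.139,254.715) → (152.866,254.715) → (152.866,139.327) → (10.139,139.327) → (10.139,254.715), returning to the start.

Shape 2 is a open polyline drawn with `<polyline>`. Its stroke #ff8800 means score at S656, F1480. After flipping Y the toolpath is (234.613,214.043) → (209.452,186.274) → (31.549,94.950) → (186.585,182.215) → (329.884,53.347) → (70.217,95.962).

G21
G90
G00 X10.139 Y254.715
M3 S656
G1 X152.866 Y254.715 F1480
G1 X152.866 Y139.327 F1480
G1 X10.139 Y139.327 F1480
G1 X10.139 Y254.715 F1480
M5
G00 X234.613 Y214.043
M3 S656
G1 X209.452 Y186.274 F1480
G1 X31.549 Y94.950 F1480
G1 X186.585 Y182.215 F1480
G1 X329.884 Y53.347 F1480
G1 X70.217 Y95.962 F1480
M5
G00 X0.000 Y0.000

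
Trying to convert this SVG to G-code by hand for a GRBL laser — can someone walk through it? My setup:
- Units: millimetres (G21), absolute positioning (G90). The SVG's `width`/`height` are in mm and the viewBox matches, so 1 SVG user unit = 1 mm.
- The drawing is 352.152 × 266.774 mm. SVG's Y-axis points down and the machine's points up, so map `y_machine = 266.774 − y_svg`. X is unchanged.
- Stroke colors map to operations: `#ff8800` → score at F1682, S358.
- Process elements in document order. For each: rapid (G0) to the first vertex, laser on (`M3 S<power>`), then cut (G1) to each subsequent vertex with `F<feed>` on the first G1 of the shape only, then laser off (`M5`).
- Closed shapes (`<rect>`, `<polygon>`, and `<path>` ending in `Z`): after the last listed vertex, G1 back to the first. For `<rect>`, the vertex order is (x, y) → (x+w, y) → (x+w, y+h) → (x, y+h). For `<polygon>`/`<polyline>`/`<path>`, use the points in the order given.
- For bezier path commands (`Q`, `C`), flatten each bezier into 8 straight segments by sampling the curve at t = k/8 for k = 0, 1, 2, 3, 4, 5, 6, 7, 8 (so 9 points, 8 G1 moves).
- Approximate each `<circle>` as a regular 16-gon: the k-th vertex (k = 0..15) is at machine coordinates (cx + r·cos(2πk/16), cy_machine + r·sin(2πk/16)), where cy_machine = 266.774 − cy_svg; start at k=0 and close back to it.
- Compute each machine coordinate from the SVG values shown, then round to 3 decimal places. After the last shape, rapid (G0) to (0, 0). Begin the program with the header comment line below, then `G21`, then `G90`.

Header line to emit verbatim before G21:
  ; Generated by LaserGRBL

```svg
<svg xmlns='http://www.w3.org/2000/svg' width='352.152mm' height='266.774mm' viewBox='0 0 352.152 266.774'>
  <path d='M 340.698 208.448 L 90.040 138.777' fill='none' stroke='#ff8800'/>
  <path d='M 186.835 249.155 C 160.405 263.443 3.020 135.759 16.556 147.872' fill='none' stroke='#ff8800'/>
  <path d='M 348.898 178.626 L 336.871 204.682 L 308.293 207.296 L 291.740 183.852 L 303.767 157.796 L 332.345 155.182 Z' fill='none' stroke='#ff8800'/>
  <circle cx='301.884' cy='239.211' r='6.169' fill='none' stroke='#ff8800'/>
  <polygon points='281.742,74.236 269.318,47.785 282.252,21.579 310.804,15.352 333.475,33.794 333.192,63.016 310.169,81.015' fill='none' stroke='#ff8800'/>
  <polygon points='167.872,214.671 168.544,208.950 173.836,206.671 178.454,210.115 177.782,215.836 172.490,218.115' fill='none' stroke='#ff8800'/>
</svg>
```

viewBox `0 0 352.152 266.774` with mm width/height → 1 unit = 1 mm. Flip: y_m = 266.774 − y_svg.

**Shape 1** — `<path>` line segment, stroke `#ff8800` → score (S358, F1682). Machine vertices: (340.698,58.326) → (90.040,127.997). Open path.

**Shape 2** — `<path>` cubic bezier, stroke `#ff8800` → score (S358, F1682). Control points (SVG): P0=(186.835,249.155), P1=(160.405,263.443), P2=(3.020,135.759), P3=(16.556,147.872); sampled at t=k/8. Machine vertices: (186.835,17.619) → (171.375,18.366) → (147.175,29.120) → (117.774,46.581) → (86.708,67.445) → (57.516,88.411) → (33.735,106.177) → (18.902,117.442) → (16.556,118.902). Open path.

**Shape 3** — `<path>` regular polygon, stroke `#ff8800` → score (S358, F1682). Machine vertices: (348.898,88.148) → (336.871,62.092) → (308.293,59.478) → (291.740,82.922) → (303.767,108.978) → (332.345,111.592) → (348.898,88.148). Closed: final G1 returns to the first vertex.

**Shape 4** — `<circle>` circle, stroke `#ff8800` → score (S358, F1682). Machine vertices: (308.053,27.563) → (307.583,29.924) → (306.246,31.925) → (304.245,33.262) → (301.884,33.732) → (299.523,33.262) → (297.522,31.925) → (296.185,29.924) → (295.715,27.563) → (296.185,25.202) → (297.522,23.201) → (299.523,21.864) → (301.884,21.394) → (304.245,21.864) → (306.246,23.201) → (307.583,25.202) → (308.053,27.563). Closed: final G1 returns to the first vertex.

**Shape 5** — `<polygon>` regular polygon, stroke `#ff8800` → score (S358, F1682). Machine vertices: (281.742,192.538) → (269.318,218.989) → (282.252,245.195) → (310.804,251.422) → (333.475,232.980) → (333.192,203.758) → (310.169,185.759) → (281.742,192.538). Closed: final G1 returns to the first vertex.

**Shape 6** — `<polygon>` regular polygon, stroke `#ff8800` → score (S358, F1682). Machine vertices: (167.872,52.103) → (168.544,57.824) → (173.836,60.103) → (178.454,56.659) → (177.782,50.938) → (172.490,48.659) → (167.872,52.103). Closed: final G1 returns to the first vertex.

; Generated by LaserGRBL
G21
G90
G0 X340.698 Y58.326
M3 S358
G1 X90.040 Y127.997 F1682
M5
G0 X186.835 Y17.619
M3 S358
G1 X171.375 Y18.366 F1682
G1 X147.175 Y29.120
G1 X117.774 Y46.581
G1 X86.708 Y67.445
G1 X57.516 Y88.411
G1 X33.735 Y106.177
G1 X18.902 Y117.442
G1 X16.556 Y118.902
M5
G0 X348.898 Y88.148
M3 S358
G1 X336.871 Y62.092 F1682
G1 X308.293 Y59.478
G1 X291.740 Y82.922
G1 X303.767 Y108.978
G1 X332.345 Y111.592
G1 X348.898 Y88.148
M5
G0 X308.053 Y27.563
M3 S358
G1 X307.583 Y29.924 F1682
G1 X306.246 Y31.925
G1 X304.245 Y33.262
G1 X301.884 Y33.732
G1 X299.523 Y33.262
G1 X297.522 Y31.925
G1 X296.185 Y29.924
G1 X295.715 Y27.563
G1 X296.185 Y25.202
G1 X297.522 Y23.201
G1 X299.523 Y21.864
G1 X301.884 Y21.394
G1 X304.245 Y21.864
G1 X306.246 Y23.201
G1 X307.583 Y25.202
G1 X308.053 Y27.563
M5
G0 X281.742 Y192.538
M3 S358
G1 X269.318 Y218.989 F1682
G1 X282.252 Y245.195
G1 X310.804 Y251.422
G1 X333.475 Y232.980
G1 X333.192 Y203.758
G1 X310.169 Y185.759
G1 X281.742 Y192.538
M5
G0 X167.872 Y52.103
M3 S358
G1 X168.544 Y57.824 F1682
G1 X173.836 Y60.103
G1 X178.454 Y56.659
G1 X177.782 Y50.938
G1 X172.490 Y48.659
G1 X167.872 Y52.103
M5
G0 X0.000 Y0.000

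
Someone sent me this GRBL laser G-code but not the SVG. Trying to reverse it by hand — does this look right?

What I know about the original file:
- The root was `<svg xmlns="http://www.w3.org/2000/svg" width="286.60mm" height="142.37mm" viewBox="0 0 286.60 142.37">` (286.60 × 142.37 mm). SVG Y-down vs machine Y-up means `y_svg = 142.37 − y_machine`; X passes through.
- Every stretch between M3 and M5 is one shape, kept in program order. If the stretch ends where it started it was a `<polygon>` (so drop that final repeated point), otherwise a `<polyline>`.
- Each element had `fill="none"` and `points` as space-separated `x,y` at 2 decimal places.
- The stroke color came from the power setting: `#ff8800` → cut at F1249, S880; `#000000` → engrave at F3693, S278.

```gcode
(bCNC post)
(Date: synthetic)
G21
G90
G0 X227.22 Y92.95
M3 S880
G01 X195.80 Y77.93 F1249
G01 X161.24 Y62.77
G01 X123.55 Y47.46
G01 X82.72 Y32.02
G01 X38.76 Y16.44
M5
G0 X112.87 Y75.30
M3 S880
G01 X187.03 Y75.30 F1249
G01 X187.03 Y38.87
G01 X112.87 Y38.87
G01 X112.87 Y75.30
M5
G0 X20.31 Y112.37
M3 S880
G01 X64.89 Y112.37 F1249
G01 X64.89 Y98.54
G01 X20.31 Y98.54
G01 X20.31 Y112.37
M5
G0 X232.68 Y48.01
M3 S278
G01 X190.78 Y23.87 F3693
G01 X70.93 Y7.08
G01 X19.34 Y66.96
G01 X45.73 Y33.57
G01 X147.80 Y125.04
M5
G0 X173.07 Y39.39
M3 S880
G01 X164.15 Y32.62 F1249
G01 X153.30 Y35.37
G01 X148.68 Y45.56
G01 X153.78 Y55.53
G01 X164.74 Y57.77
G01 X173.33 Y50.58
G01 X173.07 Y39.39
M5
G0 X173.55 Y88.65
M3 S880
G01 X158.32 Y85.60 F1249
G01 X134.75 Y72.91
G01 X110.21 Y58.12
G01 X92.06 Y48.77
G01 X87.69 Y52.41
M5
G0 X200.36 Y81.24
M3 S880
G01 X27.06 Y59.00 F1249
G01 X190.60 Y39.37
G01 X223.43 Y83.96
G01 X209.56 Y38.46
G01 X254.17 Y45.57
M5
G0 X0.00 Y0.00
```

y_svg = 142.37 − y_m.

[1] S880→`#ff8800` (cut); open run; points: 227.22,49.42 195.80,64.44 161.24,79.60 123.55,94.91 82.72,110.35 38.76,125.93

[2] S880→`#ff8800` (cut); closed run; points: 112.87,67.07 187.03,67.07 187.03,103.50 112.87,103.50

[3] S880→`#ff8800` (cut); closed run; points: 20.31,30.00 64.89,30.00 64.89,43.83 20.31,43.83

[4] S278→`#000000` (engrave); open run; points: 232.68,94.36 190.78,118.50 70.93,135.29 19.34,75.41 45.73,108.80 147.80,17.33

[5] S880→`#ff8800` (cut); closed run; points: 173.07,102.98 164.15,109.75 153.30,107.00 148.68,96.81 153.78,86.84 164.74,84.60 173.33,91.79

[6] S880→`#ff8800` (cut); open run; points: 173.55,53.72 158.32,56.77 134.75,69.46 110.21,84.25 92.06,93.60 87.69,89.96

[7] S880→`#ff8800` (cut); open run; points: 200.36,61.13 27.06,83.37 190.60,103.00 223.43,58.41 209.56,103.91 254.17,96.80

<svg xmlns="http://www.w3.org/2000/svg" width="286.60mm" height="142.37mm" viewBox="0 0 286.60 142.37">
  <polyline points="227.22,49.42 195.80,64.44 161.24,79.60 123.55,94.91 82.72,110.35 38.76,125.93" fill="none" stroke="#ff8800"/>
  <polygon points="112.87,67.07 187.03,67.07 187.03,103.50 112.87,103.50" fill="none" stroke="#ff8800"/>
  <polygon points="20.31,30.00 64.89,30.00 64.89,43.83 20.31,43.83" fill="none" stroke="#ff8800"/>
  <polyline points="232.68,94.36 190.78,118.50 70.93,135.29 19.34,75.41 45.73,108.80 147.80,17.33" fill="none" stroke="#000000"/>
  <polygon points="173.07,102.98 164.15,109.75 153.30,107.00 148.68,96.81 153.78,86.84 164.74,84.60 173.33,91.79" fill="none" stroke="#ff8800"/>
  <polyline points="173.55,53.72 158.32,56.77 134.75,69.46 110.21,84.25 92.06,93.60 87.69,89.96" fill="none" stroke="#ff8800"/>
  <polyline points="200.36,61.13 27.06,83.37 190.60,103.00 223.43,58.41 209.56,103.91 254.17,96.80" fill="none" stroke="#ff8800"/>
</svg>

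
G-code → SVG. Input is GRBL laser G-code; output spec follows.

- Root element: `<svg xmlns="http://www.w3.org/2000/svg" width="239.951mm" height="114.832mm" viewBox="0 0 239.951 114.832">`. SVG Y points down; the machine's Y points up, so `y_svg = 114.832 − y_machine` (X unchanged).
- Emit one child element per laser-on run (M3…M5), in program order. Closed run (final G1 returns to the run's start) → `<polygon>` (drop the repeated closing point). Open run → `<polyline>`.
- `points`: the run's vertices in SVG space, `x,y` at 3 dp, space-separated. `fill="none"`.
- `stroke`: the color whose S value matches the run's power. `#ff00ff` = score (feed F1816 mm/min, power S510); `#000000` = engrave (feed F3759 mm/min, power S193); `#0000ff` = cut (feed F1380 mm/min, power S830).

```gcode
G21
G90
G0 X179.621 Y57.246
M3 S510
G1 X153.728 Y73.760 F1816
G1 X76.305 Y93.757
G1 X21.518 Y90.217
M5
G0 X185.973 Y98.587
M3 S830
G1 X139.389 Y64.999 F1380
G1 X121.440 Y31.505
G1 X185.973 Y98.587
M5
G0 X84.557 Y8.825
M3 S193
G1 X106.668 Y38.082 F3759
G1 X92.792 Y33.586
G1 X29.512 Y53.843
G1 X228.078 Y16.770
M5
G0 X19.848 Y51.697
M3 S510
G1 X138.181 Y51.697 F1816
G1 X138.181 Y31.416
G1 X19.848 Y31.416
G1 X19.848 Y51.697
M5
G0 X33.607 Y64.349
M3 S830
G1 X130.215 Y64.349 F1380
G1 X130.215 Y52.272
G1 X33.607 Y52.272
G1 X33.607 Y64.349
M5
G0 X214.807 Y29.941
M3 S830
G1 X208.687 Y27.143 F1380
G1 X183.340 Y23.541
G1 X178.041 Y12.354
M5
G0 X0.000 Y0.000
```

y_svg = 114.832 − y_m.

[1] S510→`#ff00ff` (score); open run; points: 179.621,57.586 153.728,41.072 76.305,21.075 21.518,24.615

[2] S830→`#0000ff` (cut); closed run; points: 185.973,16.245 139.389,49.833 121.440,83.327

[3] S193→`#000000` (engrave); open run; points: 84.557,106.007 106.668,76.750 92.792,81.246 29.512,60.989 228.078,98.062

[4] S510→`#ff00ff` (score); closed run; points: 19.848,63.135 138.181,63.135 138.181,83.416 19.848,83.416

[5] S830→`#0000ff` (cut); closed run; points: 33.607,50.483 130.215,50.483 130.215,62.560 33.607,62.560

[6] S830→`#0000ff` (cut); open run; points: 214.807,84.891 208.687,87.689 183.340,91.291 178.041,102.478

<svg xmlns="http://www.w3.org/2000/svg" width="239.951mm" height="114.832mm" viewBox="0 0 239.951 114.832">
  <polyline points="179.621,57.586 153.728,41.072 76.305,21.075 21.518,24.615" fill="none" stroke="#ff00ff"/>
  <polygon points="185.973,16.245 139.389,49.833 121.440,83.327" fill="none" stroke="#0000ff"/>
  <polyline points="84.557,106.007 106.668,76.750 92.792,81.246 29.512,60.989 228.078,98.062" fill="none" stroke="#000000"/>
  <polygon points="19.848,63.135 138.181,63.135 138.181,83.416 19.848,83.416" fill="none" stroke="#ff00ff"/>
  <polygon points="33.607,50.483 130.215,50.483 130.215,62.560 33.607,62.560" fill="none" stroke="#0000ff"/>
  <polyline points="214.807,84.891 208.687,87.689 183.340,91.291 178.041,102.478" fill="none" stroke="#0000ff"/>
</svg>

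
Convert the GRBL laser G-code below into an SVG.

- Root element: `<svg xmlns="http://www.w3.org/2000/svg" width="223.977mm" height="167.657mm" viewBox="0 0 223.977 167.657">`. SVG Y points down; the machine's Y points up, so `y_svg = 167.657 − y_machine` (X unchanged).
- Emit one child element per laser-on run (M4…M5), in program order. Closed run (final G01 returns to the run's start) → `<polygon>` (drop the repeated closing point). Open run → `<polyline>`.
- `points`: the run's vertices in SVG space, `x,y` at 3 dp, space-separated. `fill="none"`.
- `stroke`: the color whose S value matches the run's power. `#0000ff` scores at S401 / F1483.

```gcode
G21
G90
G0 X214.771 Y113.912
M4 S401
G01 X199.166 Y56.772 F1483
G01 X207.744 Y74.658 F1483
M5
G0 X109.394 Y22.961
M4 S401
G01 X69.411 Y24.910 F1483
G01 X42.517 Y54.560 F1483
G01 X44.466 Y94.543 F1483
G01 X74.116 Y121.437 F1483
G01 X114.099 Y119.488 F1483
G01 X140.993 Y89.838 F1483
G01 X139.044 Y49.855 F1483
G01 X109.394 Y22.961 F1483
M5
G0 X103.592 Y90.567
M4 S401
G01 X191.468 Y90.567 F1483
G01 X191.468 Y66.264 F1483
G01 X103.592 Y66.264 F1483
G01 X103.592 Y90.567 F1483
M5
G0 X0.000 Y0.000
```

<svg xmlns="http://www.w3.org/2000/svg" width="223.977mm" height="167.657mm" viewBox="0 0 223.977 167.657">
  <polyline points="214.771,53.745 199.166,110.885 207.744,92.999" fill="none" stroke="#0000ff"/>
  <polygon points="109.394,144.696 69.411,142.747 42.517,113.097 44.466,73.114 74.116,46.220 114.099,48.169 140.993,77.819 139.044,117.802" fill="none" stroke="#0000ff"/>
  <polygon points="103.592,77.090 191.468,77.090 191.468,101.393 103.592,101.393" fill="none" stroke="#0000ff"/>
</svg>

y_svg = 167.657 − y_m. Every run uses S401, so all elements get stroke `#0000ff` (score).

[1] open run; points: 214.771,53.745 199.166,110.885 207.744,92.999

[2] closed run; points: 109.394,144.696 69.411,142.747 42.517,113.097 44.466,73.114 74.116,46.220 114.099,48.169 140.993,77.819 139.044,117.802

[3] closed run; points: 103.592,77.090 191.468,77.090 191.468,101.393 103.592,101.393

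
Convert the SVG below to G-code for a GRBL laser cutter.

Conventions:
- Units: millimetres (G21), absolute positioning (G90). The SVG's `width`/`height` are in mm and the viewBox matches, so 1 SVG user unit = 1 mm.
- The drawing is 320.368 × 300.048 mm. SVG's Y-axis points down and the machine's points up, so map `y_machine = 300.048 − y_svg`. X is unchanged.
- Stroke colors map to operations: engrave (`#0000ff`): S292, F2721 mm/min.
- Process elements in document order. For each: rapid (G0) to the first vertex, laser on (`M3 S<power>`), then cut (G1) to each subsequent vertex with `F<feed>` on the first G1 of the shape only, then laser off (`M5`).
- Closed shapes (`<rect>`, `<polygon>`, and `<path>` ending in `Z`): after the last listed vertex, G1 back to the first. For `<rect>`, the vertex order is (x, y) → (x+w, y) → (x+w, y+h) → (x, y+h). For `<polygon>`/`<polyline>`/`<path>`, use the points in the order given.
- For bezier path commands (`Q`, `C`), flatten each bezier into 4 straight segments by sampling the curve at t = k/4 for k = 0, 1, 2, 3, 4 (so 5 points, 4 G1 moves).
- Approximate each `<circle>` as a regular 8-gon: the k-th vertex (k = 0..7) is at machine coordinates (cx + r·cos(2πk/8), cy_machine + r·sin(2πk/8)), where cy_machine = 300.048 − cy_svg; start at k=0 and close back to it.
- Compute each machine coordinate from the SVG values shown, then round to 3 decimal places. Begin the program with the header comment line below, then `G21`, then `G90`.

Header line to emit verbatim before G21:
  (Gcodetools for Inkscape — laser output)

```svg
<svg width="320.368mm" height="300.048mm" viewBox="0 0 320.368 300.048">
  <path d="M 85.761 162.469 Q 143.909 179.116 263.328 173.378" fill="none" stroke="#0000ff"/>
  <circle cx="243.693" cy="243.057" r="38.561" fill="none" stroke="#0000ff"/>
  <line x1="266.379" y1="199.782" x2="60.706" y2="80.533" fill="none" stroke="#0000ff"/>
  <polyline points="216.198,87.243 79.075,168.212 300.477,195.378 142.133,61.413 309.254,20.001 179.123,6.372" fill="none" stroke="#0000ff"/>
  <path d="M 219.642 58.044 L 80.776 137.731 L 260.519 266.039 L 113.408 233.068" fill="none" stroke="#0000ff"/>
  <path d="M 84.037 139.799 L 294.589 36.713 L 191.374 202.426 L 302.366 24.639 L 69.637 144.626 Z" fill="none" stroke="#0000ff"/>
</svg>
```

(Gcodetools for Inkscape — laser output)
G21
G90
G0 X85.761 Y137.579
M3 S292
G1 X118.664 Y130.655 F2721
G1 X159.227 Y126.528
G1 X207.448 Y125.200
G1 X263.328 Y126.670
M5
G0 X282.254 Y56.991
M3 S292
G1 X270.960 Y84.258 F2721
G1 X243.693 Y95.552
G1 X216.426 Y84.258
G1 X205.132 Y56.991
G1 X216.426 Y29.724
G1 X243.693 Y18.430
G1 X270.960 Y29.724
G1 X282.254 Y56.991
M5
G0 X266.379 Y100.266
M3 S292
G1 X60.706 Y219.515 F2721
M5
G0 X216.198 Y212.805
M3 S292
G1 X79.075 Y131.836 F2721
G1 X300.477 Y104.670
G1 X142.133 Y238.635
G1 X309.254 Y280.047
G1 X179.123 Y293.676
M5
G0 X219.642 Y242.004
M3 S292
G1 X80.776 Y162.317 F2721
G1 X260.519 Y34.009
G1 X113.408 Y66.980
M5
G0 X84.037 Y160.249
M3 S292
G1 X294.589 Y263.335 F2721
G1 X191.374 Y97.622
G1 X302.366 Y275.409
G1 X69.637 Y155.422
G1 X84.037 Y160.249
M5

viewBox `0 0 320.368 300.048` with mm width/height → 1 unit = 1 mm. Flip: y_m = 300.048 − y_svg.

**Shape 1** — `<path>` quadratic bezier, stroke `#0000ff` → engrave (S292, F2721). Control points (SVG): P0=(85.761,162.469), P1=(143.909,179.116), P2=(263.328,173.378); sampled at t=k/4. Machine vertices: (85.761,137.579) → (118.664,130.655) → (159.227,126.528) → (207.448,125.200) → (263.328,126.670). Open path.

**Shape 2** — `<circle>` circle, stroke `#0000ff` → engrave (S292, F2721). Machine vertices: (282.254,56.991) → (270.960,84.258) → (243.693,95.552) → (216.426,84.258) → (205.132,56.991) → (216.426,29.724) → (243.693,18.430) → (270.960,29.724) → (282.254,56.991). Closed: final G1 returns to the first vertex.

**Shape 3** — `<line>` line segment, stroke `#0000ff` → engrave (S292, F2721). Machine vertices: (266.379,100.266) → (60.706,219.515). Open path.

**Shape 4** — `<polyline>` open polyline, stroke `#0000ff` → engrave (S292, F2721). Machine vertices: (216.198,212.805) → (79.075,131.836) → (300.477,104.670) → (142.133,238.635) → (309.254,280.047) → (179.123,293.676). Open path.

**Shape 5** — `<path>` open polyline, stroke `#0000ff` → engrave (S292, F2721). Machine vertices: (219.642,242.004) → (80.776,162.317) → (260.519,34.009) → (113.408,66.980). Open path.

**Shape 6** — `<path>` closed polygon, stroke `#0000ff` → engrave (S292, F2721). Machine vertices: (84.037,160.249) → (294.589,263.335) → (191.374,97.622) → (302.366,275.409) → (69.637,155.422) → (84.037,160.249). Closed: final G1 returns to the first vertex.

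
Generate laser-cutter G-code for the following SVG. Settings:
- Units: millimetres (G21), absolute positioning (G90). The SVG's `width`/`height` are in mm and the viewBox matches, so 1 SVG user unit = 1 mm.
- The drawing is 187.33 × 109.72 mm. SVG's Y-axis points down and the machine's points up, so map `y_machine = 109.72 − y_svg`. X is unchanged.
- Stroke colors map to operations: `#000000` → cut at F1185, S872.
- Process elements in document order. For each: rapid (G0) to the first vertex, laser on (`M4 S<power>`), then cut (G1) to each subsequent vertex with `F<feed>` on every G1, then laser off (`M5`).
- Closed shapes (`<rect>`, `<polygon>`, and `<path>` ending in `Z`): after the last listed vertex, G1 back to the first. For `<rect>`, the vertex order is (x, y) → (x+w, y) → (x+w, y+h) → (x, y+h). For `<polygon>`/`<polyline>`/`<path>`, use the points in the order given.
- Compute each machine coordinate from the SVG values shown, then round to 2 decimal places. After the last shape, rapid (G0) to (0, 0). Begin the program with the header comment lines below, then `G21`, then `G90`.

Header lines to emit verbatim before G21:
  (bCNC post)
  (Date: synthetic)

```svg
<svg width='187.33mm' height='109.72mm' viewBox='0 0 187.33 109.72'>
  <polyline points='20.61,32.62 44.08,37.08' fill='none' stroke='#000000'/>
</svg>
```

viewBox `0 0 187.33 109.72` with mm width/height → 1 unit = 1 mm. Flip: y_m = 109.72 − y_svg.

**Shape 1** — `<polyline>` line segment, stroke `#000000` → cut (S872, F1185). Machine vertices: (20.61,77.10) → (44.08,72.64). Open path.

(bCNC post)
(Date: synthetic)
G21
G90
G0 X20.61 Y77.10
M4 S872
G1 X44.08 Y72.64 F1185
M5
G0 X0.00 Y0.00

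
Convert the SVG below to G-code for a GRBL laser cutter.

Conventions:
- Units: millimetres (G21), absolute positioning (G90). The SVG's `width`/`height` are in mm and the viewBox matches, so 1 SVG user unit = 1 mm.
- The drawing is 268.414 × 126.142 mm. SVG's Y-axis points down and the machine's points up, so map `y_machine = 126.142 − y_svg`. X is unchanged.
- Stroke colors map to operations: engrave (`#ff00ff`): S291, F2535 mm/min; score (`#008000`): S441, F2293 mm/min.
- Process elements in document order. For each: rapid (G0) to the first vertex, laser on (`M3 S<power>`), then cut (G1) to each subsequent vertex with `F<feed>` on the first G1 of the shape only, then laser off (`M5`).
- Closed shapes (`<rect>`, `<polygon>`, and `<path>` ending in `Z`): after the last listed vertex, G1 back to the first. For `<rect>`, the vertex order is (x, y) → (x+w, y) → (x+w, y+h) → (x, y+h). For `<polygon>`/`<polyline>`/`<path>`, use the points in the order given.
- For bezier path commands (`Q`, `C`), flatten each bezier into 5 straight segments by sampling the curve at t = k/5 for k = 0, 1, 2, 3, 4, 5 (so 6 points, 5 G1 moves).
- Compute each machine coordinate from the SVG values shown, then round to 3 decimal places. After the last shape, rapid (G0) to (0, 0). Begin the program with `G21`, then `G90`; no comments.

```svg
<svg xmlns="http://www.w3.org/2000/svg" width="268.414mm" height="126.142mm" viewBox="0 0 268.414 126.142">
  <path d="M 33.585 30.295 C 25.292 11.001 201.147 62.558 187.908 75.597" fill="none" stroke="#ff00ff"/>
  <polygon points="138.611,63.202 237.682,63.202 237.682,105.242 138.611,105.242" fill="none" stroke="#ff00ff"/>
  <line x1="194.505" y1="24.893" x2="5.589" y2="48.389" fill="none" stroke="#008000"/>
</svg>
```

G21
G90
G0 X33.585 Y95.847
M3 S291
G1 X47.721 Y99.796 F2535
G1 X88.137 Y91.991
G1 X136.917 Y77.681
G1 X176.146 Y62.116
G1 X187.908 Y50.545
M5
G0 X138.611 Y62.940
M3 S291
G1 X237.682 Y62.940 F2535
G1 X237.682 Y20.900
G1 X138.611 Y20.900
G1 X138.611 Y62.940
M5
G0 X194.505 Y101.249
M3 S441
G1 X5.589 Y77.753 F2293
M5
G0 X0.000 Y0.000

Since the viewBox matches the mm dimensions, user units are millimetres directly. The only transform is the Y-flip y_m = 126.142 − y_svg.

Shape 1 is a cubic bezier drawn with `<path>`. Its stroke #ff00ff means engrave at S291, F2535. After flipping Y the toolpath is (33.585,95.847) → (47.721,99.796) → (88.137,91.991) → (136.917,77.681) → (176.146,62.116) → (187.908,50.545).

Shape 2 is a rectangle drawn with `<polygon>`. Its stroke #ff00ff means engrave at S291, F2535. After flipping Y the toolpath is (138.611,62.940) → (237.682,62.940) → (237.682,20.900) → (138.611,20.900) → (138.611,62.940), returning to the start.

Shape 3 is a line segment drawn with `<line>`. Its stroke #008000 means score at S441, F2293. After flipping Y the toolpath is (194.505,101.249) → (5.589,77.753).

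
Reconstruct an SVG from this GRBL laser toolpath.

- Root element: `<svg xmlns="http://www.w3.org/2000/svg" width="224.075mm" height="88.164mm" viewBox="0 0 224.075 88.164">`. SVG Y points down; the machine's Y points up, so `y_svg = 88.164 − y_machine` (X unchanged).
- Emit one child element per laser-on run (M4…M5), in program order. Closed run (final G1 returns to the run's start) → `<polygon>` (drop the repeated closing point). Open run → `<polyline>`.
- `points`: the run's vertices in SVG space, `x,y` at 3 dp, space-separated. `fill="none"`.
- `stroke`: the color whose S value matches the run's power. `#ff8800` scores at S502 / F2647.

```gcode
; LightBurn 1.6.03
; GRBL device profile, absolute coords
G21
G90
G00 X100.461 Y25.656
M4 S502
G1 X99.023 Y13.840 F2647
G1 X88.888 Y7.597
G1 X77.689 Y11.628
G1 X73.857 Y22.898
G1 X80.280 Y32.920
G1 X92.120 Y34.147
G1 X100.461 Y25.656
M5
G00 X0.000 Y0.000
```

<svg xmlns="http://www.w3.org/2000/svg" width="224.075mm" height="88.164mm" viewBox="0 0 224.075 88.164">
  <polygon points="100.461,62.508 99.023,74.324 88.888,80.567 77.689,76.536 73.857,65.266 80.280,55.244 92.120,54.017" fill="none" stroke="#ff8800"/>
</svg>

Each laser-on run becomes one SVG element. Flip Y back into SVG space with y_svg = 88.164 − y_machine. Every run uses S502, so all elements get stroke `#ff8800` (score).

Run 1: The run returns to its start, so emit a `<polygon>` with points (Y-flipped): 100.461,62.508 99.023,74.324 88.888,80.567 77.689,76.536 73.857,65.266 80.280,55.244 92.120,54.017.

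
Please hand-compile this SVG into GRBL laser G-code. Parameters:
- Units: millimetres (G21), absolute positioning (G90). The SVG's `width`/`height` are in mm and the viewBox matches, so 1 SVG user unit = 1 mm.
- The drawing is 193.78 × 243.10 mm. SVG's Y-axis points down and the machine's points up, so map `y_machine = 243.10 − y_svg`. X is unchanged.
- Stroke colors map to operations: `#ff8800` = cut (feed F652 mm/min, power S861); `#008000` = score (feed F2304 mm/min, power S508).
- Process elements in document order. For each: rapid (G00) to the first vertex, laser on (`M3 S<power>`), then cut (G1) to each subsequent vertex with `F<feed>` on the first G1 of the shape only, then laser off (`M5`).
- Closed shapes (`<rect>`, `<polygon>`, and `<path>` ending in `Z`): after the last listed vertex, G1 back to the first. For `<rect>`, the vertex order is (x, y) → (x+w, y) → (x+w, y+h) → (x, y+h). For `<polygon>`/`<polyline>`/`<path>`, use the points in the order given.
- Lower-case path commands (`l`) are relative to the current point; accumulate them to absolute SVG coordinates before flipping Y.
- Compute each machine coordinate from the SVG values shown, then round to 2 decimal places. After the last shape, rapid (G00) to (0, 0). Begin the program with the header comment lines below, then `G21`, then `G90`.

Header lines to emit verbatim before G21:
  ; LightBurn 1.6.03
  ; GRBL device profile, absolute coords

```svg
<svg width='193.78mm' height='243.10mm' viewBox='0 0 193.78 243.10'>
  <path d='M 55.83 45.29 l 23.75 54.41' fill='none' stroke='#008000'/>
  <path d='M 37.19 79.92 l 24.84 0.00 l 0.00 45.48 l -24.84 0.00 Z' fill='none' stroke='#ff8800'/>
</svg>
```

; LightBurn 1.6.03
; GRBL device profile, absolute coords
G21
G90
G00 X55.83 Y197.81
M3 S508
G1 X79.58 Y143.40 F2304
M5
G00 X37.19 Y163.18
M3 S861
G1 X62.03 Y163.18 F652
G1 X62.03 Y117.70
G1 X37.19 Y117.70
G1 X37.19 Y163.18
M5
G00 X0.00 Y0.00

1 u = 1 mm; y_m = 243.10 − y.

[1] `<path>` line segment, #008000→score S508 F2304: (55.83,197.81) → (79.58,143.40)

[2] `<path>` rectangle, #ff8800→cut S861 F652: (37.19,163.18) → (62.03,163.18) → (62.03,117.70) → (37.19,117.70) → (37.19,163.18) (closed)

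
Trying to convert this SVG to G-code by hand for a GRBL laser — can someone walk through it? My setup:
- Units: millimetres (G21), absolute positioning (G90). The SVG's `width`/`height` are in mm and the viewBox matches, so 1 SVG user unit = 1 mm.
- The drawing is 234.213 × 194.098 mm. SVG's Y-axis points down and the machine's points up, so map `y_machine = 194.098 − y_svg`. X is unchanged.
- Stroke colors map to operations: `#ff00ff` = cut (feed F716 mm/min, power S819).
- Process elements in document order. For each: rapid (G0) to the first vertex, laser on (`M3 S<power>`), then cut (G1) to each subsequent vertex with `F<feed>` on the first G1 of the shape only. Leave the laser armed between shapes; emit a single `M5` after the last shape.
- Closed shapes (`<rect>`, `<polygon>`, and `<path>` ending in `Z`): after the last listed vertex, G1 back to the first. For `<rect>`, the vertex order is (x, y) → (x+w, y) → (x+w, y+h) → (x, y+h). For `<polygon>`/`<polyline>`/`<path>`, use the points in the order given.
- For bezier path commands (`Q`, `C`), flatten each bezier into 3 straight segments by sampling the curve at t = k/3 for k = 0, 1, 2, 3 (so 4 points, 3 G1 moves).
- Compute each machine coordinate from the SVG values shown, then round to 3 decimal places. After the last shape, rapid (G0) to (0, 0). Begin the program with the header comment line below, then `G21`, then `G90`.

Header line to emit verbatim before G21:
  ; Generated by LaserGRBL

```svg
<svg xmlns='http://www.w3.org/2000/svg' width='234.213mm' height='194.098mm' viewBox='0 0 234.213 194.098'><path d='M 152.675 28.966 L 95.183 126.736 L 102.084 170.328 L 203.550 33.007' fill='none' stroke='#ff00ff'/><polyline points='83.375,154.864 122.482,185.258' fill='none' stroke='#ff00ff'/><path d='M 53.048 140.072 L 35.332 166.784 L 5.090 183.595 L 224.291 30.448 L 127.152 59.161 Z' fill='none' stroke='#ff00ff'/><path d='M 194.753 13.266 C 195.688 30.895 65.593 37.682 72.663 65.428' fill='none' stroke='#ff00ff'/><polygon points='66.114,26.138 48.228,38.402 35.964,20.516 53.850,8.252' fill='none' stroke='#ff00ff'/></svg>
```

1 u = 1 mm; y_m = 194.098 − y.

[1] `<path>` open polyline, #ff00ff→cut S819 F716: (152.675,165.132) → (95.183,67.362) → (102.084,23.770) → (203.550,161.091)

[2] `<polyline>` line segment, #ff00ff→cut S819 F716: (83.375,39.234) → (122.482,8.840)

[3] `<path>` closed polygon, #ff00ff→cut S819 F716: (53.048,54.026) → (35.332,27.314) → (5.090,10.503) → (224.291,163.650) → (127.152,134.937) → (53.048,54.026) (closed)

[4] `<path>` cubic bezier, #ff00ff→cut S819 F716: (194.753,180.832) → (161.944,165.639) → (101.382,150.607) → (72.663,128.670)

[5] `<polygon>` regular polygon, #ff00ff→cut S819 F716: (66.114,167.960) → (48.228,155.696) → (35.964,173.582) → (53.850,185.846) → (66.114,167.960) (closed)

; Generated by LaserGRBL
G21
G90
G0 X152.675 Y165.132
M3 S819
G1 X95.183 Y67.362 F716
G1 X102.084 Y23.770
G1 X203.550 Y161.091
G0 X83.375 Y39.234
M3 S819
G1 X122.482 Y8.840 F716
G0 X53.048 Y54.026
M3 S819
G1 X35.332 Y27.314 F716
G1 X5.090 Y10.503
G1 X224.291 Y163.650
G1 X127.152 Y134.937
G1 X53.048 Y54.026
G0 X194.753 Y180.832
M3 S819
G1 X161.944 Y165.639 F716
G1 X101.382 Y150.607
G1 X72.663 Y128.670
G0 X66.114 Y167.960
M3 S819
G1 X48.228 Y155.696 F716
G1 X35.964 Y173.582
G1 X53.850 Y185.846
G1 X66.114 Y167.960
M5
G0 X0.000 Y0.000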